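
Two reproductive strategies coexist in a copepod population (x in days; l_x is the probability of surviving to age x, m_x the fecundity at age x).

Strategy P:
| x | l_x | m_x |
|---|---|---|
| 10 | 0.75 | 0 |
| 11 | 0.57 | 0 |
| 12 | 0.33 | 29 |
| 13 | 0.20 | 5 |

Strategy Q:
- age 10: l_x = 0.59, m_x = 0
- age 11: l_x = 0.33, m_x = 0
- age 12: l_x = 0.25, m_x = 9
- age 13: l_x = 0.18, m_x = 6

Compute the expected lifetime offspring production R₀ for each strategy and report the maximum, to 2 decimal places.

10.57

Strategy P: R₀ = 0.75×0 + 0.57×0 + 0.33×29 + 0.20×5 = 10.5700
Strategy Q: R₀ = 0.59×0 + 0.33×0 + 0.25×9 + 0.18×6 = 3.3300
Highest R₀: strategy P with 10.5700.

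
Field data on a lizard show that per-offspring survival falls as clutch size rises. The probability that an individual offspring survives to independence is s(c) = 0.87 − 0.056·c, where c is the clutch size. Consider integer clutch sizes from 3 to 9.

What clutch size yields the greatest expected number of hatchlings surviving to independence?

8

Expected hatchlings surviving to independence = c × s(c):
  c=3: 3 × 0.702 = 2.106
  c=4: 4 × 0.646 = 2.584
  c=5: 5 × 0.590 = 2.950
  c=6: 6 × 0.534 = 3.204
  c=7: 7 × 0.478 = 3.346
  c=8: 8 × 0.422 = 3.376
  c=9: 9 × 0.366 = 3.294
Maximum at c = 8 (3.376 hatchlings surviving to independence).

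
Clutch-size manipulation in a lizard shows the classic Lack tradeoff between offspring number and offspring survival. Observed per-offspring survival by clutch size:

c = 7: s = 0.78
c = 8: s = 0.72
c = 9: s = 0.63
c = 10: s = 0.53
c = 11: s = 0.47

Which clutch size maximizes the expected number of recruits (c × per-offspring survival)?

Expected recruits = c × s(c):
  c=7: 7 × 0.78 = 5.460
  c=8: 8 × 0.72 = 5.760
  c=9: 9 × 0.63 = 5.670
  c=10: 10 × 0.53 = 5.300
  c=11: 11 × 0.47 = 5.170
Maximum at c = 8 (5.760 recruits).

8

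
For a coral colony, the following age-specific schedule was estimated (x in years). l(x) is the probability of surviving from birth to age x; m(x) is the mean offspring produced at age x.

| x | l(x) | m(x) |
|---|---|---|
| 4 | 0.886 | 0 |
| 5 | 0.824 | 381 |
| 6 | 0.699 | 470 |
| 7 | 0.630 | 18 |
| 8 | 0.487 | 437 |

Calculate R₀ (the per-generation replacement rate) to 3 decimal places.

866.633

R₀ = Σ l(x) m(x):
  age 4: 0.886 × 0 = 0.0000
  age 5: 0.824 × 381 = 313.9440
  age 6: 0.699 × 470 = 328.5300
  age 7: 0.630 × 18 = 11.3400
  age 8: 0.487 × 437 = 212.8190
R₀ = 0.0000 + 313.9440 + 328.5300 + 11.3400 + 212.8190 = 866.6330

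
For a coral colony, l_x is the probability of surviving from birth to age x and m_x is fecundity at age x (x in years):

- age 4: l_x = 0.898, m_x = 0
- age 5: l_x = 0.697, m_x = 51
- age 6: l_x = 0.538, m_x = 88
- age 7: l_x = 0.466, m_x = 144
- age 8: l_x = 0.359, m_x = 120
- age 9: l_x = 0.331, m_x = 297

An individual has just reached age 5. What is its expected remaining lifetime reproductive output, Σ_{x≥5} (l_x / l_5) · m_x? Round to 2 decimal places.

l_5 = 0.697. Conditional survival from age 5 to x is l_x / l_5.
  x=5: (0.697/0.697) × 51 = 51.0000
  x=6: (0.538/0.697) × 88 = 67.9254
  x=7: (0.466/0.697) × 144 = 96.2755
  x=8: (0.359/0.697) × 120 = 61.8077
  x=9: (0.331/0.697) × 297 = 141.0430
Sum = 51.0000 + 67.9254 + 96.2755 + 61.8077 + 141.0430 = 418.0516

418.05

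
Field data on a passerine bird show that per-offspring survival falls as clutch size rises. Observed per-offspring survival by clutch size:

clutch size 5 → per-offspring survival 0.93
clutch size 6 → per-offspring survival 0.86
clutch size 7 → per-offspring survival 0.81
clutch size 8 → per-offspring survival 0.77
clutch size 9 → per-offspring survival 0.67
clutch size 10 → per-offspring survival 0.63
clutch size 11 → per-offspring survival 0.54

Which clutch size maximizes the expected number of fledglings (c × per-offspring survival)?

10

Expected fledglings = c × s(c):
  c=5: 5 × 0.93 = 4.650
  c=6: 6 × 0.86 = 5.160
  c=7: 7 × 0.81 = 5.670
  c=8: 8 × 0.77 = 6.160
  c=9: 9 × 0.67 = 6.030
  c=10: 10 × 0.63 = 6.300
  c=11: 11 × 0.54 = 5.940
Maximum at c = 10 (6.300 fledglings).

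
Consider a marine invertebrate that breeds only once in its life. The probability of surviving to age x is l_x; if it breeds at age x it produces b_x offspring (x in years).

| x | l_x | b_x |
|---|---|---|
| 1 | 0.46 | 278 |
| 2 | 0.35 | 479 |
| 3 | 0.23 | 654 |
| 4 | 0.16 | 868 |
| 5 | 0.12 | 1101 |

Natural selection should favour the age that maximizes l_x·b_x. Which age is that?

2

Expected offspring if breeding at age x = l_x × b_x:
  age 1: 0.46 × 278 = 127.880
  age 2: 0.35 × 479 = 167.650
  age 3: 0.23 × 654 = 150.420
  age 4: 0.16 × 868 = 138.880
  age 5: 0.12 × 1101 = 132.120
Maximum at age 2 (167.650).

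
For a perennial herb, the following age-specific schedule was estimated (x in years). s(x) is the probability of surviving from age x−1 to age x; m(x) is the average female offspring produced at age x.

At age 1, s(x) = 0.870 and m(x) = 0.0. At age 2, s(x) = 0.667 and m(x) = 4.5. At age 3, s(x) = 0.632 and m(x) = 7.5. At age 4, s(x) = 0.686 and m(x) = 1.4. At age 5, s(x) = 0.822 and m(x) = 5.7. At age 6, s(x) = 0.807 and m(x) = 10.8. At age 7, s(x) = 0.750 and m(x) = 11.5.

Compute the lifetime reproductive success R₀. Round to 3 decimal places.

Survivorship from birth: l_x = s_1·s_2·…·s_x.
  l_1 = 0.87000
  l_2 = 0.58029
  l_3 = 0.36674
  l_4 = 0.25159
  l_5 = 0.20680
  l_6 = 0.16689
  l_7 = 0.12517
R₀ = Σ l_x m(x):
  age 1: 0.87000 × 0.0 = 0.0000
  age 2: 0.58029 × 4.5 = 2.6113
  age 3: 0.36674 × 7.5 = 2.7506
  age 4: 0.25159 × 1.4 = 0.3522
  age 5: 0.20680 × 5.7 = 1.1788
  age 6: 0.16689 × 10.8 = 1.8024
  age 7: 0.12517 × 11.5 = 1.4395
R₀ = 0.0000 + 2.6113 + 2.7506 + 0.3522 + 1.1788 + 1.8024 + 1.4395 = 10.1347

10.135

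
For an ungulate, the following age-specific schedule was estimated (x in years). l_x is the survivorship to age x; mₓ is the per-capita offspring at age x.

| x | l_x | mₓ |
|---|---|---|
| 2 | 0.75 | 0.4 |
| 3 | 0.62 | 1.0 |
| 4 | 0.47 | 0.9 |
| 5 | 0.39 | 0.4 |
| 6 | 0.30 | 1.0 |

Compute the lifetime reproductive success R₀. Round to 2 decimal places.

R₀ = Σ l_x mₓ:
  age 2: 0.75 × 0.4 = 0.3000
  age 3: 0.62 × 1.0 = 0.6200
  age 4: 0.47 × 0.9 = 0.4230
  age 5: 0.39 × 0.4 = 0.1560
  age 6: 0.30 × 1.0 = 0.3000
R₀ = 0.3000 + 0.6200 + 0.4230 + 0.1560 + 0.3000 = 1.7990

1.80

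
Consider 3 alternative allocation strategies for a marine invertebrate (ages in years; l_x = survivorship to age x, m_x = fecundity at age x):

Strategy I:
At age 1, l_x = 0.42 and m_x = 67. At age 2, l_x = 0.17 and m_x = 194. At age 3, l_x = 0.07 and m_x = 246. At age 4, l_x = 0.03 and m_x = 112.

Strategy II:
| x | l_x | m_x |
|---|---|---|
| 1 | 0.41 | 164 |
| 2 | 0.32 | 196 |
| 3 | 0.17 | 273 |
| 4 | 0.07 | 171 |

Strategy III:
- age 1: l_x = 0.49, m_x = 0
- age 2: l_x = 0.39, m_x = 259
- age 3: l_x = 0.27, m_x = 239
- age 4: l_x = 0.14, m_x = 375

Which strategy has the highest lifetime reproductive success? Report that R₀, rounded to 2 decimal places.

Strategy I: R₀ = 0.42×67 + 0.17×194 + 0.07×246 + 0.03×112 = 81.7000
Strategy II: R₀ = 0.41×164 + 0.32×196 + 0.17×273 + 0.07×171 = 188.3400
Strategy III: R₀ = 0.49×0 + 0.39×259 + 0.27×239 + 0.14×375 = 218.0400
Highest R₀: strategy III with 218.0400.

218.04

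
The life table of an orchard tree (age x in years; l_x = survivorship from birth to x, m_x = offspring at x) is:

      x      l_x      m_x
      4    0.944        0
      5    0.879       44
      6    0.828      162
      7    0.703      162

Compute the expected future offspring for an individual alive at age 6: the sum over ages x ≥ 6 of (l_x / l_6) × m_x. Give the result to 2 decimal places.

299.54

l_6 = 0.828. Conditional survival from age 6 to x is l_x / l_6.
  x=6: (0.828/0.828) × 162 = 162.0000
  x=7: (0.703/0.828) × 162 = 137.5435
Sum = 162.0000 + 137.5435 = 299.5435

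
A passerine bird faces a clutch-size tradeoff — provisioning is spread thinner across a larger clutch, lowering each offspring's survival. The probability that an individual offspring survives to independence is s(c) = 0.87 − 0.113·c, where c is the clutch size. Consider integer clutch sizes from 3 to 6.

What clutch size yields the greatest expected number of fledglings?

4

Expected fledglings = c × s(c):
  c=3: 3 × 0.531 = 1.593
  c=4: 4 × 0.418 = 1.672
  c=5: 5 × 0.305 = 1.525
  c=6: 6 × 0.192 = 1.152
Maximum at c = 4 (1.672 fledglings).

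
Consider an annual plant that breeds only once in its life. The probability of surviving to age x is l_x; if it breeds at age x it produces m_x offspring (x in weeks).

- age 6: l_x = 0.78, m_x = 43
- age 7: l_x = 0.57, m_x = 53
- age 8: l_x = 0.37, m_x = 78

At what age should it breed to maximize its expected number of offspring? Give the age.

Expected offspring if breeding at age x = l_x × m_x:
  age 6: 0.78 × 43 = 33.540
  age 7: 0.57 × 53 = 30.210
  age 8: 0.37 × 78 = 28.860
Maximum at age 6 (33.540).

6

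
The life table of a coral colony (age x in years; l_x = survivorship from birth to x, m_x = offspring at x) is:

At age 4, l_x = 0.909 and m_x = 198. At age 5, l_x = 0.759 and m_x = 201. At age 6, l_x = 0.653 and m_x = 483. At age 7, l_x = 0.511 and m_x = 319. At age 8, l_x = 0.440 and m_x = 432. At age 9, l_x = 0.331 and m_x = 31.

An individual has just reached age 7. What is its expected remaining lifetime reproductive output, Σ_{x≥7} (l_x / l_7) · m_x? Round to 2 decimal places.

l_7 = 0.511. Conditional survival from age 7 to x is l_x / l_7.
  x=7: (0.511/0.511) × 319 = 319.0000
  x=8: (0.440/0.511) × 432 = 371.9765
  x=9: (0.331/0.511) × 31 = 20.0802
Sum = 319.0000 + 371.9765 + 20.0802 = 711.0568

711.06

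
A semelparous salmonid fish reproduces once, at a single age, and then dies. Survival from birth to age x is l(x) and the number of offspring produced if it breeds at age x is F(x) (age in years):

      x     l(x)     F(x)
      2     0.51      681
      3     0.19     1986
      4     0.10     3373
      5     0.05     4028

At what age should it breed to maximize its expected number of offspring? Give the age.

Expected offspring if breeding at age x = l(x) × F(x):
  age 2: 0.51 × 681 = 347.310
  age 3: 0.19 × 1986 = 377.340
  age 4: 0.10 × 3373 = 337.300
  age 5: 0.05 × 4028 = 201.400
Maximum at age 3 (377.340).

3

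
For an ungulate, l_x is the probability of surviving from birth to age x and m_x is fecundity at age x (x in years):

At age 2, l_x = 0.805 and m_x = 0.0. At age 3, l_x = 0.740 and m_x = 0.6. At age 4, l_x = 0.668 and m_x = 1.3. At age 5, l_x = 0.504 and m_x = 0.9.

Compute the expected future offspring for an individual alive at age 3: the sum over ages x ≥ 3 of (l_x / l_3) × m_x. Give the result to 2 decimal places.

l_3 = 0.740. Conditional survival from age 3 to x is l_x / l_3.
  x=3: (0.740/0.740) × 0.6 = 0.6000
  x=4: (0.668/0.740) × 1.3 = 1.1735
  x=5: (0.504/0.740) × 0.9 = 0.6130
Sum = 0.6000 + 1.1735 + 0.6130 = 2.3865

2.39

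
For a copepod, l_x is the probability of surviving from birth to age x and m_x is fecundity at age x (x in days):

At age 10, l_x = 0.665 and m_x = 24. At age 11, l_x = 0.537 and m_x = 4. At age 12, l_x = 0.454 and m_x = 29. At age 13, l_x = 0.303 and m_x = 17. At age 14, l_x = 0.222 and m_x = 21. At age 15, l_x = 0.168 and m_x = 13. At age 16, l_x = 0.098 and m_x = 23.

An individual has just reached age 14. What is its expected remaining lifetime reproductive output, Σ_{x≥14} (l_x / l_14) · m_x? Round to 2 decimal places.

l_14 = 0.222. Conditional survival from age 14 to x is l_x / l_14.
  x=14: (0.222/0.222) × 21 = 21.0000
  x=15: (0.168/0.222) × 13 = 9.8378
  x=16: (0.098/0.222) × 23 = 10.1532
Sum = 21.0000 + 9.8378 + 10.1532 = 40.9910

40.99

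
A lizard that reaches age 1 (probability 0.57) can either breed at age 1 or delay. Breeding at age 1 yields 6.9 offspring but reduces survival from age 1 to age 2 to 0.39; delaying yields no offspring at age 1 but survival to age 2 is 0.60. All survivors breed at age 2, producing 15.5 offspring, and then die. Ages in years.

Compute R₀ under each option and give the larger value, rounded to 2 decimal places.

breed at age 1: R₀ = 0.57 × (6.9 + 0.39 × 15.5) = 0.57 × 12.9450 = 7.3786
delay to age 2: R₀ = 0.57 × (0.60 × 15.5) = 0.57 × 9.3000 = 5.3010
Higher: breed at age 1 (7.3786).

7.38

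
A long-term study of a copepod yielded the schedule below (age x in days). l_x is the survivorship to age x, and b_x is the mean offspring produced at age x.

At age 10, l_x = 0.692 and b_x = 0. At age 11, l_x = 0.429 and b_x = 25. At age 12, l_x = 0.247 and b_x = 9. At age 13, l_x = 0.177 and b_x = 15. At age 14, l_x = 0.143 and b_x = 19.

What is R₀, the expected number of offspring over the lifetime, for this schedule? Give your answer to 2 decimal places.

18.32

R₀ = Σ l_x b_x:
  age 10: 0.692 × 0 = 0.0000
  age 11: 0.429 × 25 = 10.7250
  age 12: 0.247 × 9 = 2.2230
  age 13: 0.177 × 15 = 2.6550
  age 14: 0.143 × 19 = 2.7170
R₀ = 0.0000 + 10.7250 + 2.2230 + 2.6550 + 2.7170 = 18.3200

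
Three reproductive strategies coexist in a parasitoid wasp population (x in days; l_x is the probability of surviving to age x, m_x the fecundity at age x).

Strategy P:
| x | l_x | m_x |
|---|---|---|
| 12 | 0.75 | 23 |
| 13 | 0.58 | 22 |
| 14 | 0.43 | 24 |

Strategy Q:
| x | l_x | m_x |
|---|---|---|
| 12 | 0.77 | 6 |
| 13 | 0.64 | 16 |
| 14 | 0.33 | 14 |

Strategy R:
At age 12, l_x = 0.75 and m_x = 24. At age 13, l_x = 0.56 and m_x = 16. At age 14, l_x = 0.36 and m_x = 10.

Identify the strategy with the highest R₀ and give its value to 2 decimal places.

40.33

Strategy P: R₀ = 0.75×23 + 0.58×22 + 0.43×24 = 40.3300
Strategy Q: R₀ = 0.77×6 + 0.64×16 + 0.33×14 = 19.4800
Strategy R: R₀ = 0.75×24 + 0.56×16 + 0.36×10 = 30.5600
Highest R₀: strategy P with 40.3300.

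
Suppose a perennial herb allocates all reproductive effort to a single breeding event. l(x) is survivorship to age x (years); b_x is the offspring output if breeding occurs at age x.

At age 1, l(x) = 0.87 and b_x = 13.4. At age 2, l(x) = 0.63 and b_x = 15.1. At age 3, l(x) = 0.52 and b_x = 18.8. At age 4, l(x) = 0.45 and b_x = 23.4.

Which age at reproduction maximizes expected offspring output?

Expected offspring if breeding at age x = l(x) × b_x:
  age 1: 0.87 × 13.4 = 11.658
  age 2: 0.63 × 15.1 = 9.513
  age 3: 0.52 × 18.8 = 9.776
  age 4: 0.45 × 23.4 = 10.530
Maximum at age 1 (11.658).

1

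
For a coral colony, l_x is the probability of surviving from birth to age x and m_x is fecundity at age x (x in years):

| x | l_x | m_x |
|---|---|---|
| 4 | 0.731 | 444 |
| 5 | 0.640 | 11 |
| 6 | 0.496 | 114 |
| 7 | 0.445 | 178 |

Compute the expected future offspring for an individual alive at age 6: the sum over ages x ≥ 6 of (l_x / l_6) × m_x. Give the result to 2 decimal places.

l_6 = 0.496. Conditional survival from age 6 to x is l_x / l_6.
  x=6: (0.496/0.496) × 114 = 114.0000
  x=7: (0.445/0.496) × 178 = 159.6976
Sum = 114.0000 + 159.6976 = 273.6976

273.70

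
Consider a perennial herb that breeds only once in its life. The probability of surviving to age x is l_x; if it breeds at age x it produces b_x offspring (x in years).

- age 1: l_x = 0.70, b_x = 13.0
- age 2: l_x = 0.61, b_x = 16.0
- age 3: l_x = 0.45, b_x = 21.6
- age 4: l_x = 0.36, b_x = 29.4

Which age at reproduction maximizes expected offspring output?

Expected offspring if breeding at age x = l_x × b_x:
  age 1: 0.70 × 13.0 = 9.100
  age 2: 0.61 × 16.0 = 9.760
  age 3: 0.45 × 21.6 = 9.720
  age 4: 0.36 × 29.4 = 10.584
Maximum at age 4 (10.584).

4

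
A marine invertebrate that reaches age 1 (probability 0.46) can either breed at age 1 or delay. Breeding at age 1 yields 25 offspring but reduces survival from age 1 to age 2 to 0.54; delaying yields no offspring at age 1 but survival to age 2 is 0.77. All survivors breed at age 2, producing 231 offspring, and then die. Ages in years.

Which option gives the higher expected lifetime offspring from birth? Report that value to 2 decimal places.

breed at age 1: R₀ = 0.46 × (25 + 0.54 × 231) = 0.46 × 149.7400 = 68.8804
delay to age 2: R₀ = 0.46 × (0.77 × 231) = 0.46 × 177.8700 = 81.8202
Higher: delay to age 2 (81.8202).

81.82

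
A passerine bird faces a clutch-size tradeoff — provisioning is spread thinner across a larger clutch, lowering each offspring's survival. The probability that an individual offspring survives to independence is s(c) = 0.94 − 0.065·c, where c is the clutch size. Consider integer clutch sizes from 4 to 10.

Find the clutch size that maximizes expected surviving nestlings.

Expected surviving nestlings = c × s(c):
  c=4: 4 × 0.680 = 2.720
  c=5: 5 × 0.615 = 3.075
  c=6: 6 × 0.550 = 3.300
  c=7: 7 × 0.485 = 3.395
  c=8: 8 × 0.420 = 3.360
  c=9: 9 × 0.355 = 3.195
  c=10: 10 × 0.290 = 2.900
Maximum at c = 7 (3.395 surviving nestlings).

7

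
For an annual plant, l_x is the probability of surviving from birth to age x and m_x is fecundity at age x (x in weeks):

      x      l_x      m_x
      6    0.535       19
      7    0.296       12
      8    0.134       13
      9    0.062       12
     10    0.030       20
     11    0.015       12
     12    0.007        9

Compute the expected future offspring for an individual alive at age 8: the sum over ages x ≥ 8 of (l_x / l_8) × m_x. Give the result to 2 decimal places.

24.84

l_8 = 0.134. Conditional survival from age 8 to x is l_x / l_8.
  x=8: (0.134/0.134) × 13 = 13.0000
  x=9: (0.062/0.134) × 12 = 5.5522
  x=10: (0.030/0.134) × 20 = 4.4776
  x=11: (0.015/0.134) × 12 = 1.3433
  x=12: (0.007/0.134) × 9 = 0.4701
Sum = 13.0000 + 5.5522 + 4.4776 + 1.3433 + 0.4701 = 24.8433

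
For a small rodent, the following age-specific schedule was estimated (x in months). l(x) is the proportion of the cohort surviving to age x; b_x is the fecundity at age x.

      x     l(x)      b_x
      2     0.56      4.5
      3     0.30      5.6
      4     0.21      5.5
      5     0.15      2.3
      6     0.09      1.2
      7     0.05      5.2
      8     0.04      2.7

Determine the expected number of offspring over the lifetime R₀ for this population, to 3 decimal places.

R₀ = Σ l(x) b_x:
  age 2: 0.56 × 4.5 = 2.5200
  age 3: 0.30 × 5.6 = 1.6800
  age 4: 0.21 × 5.5 = 1.1550
  age 5: 0.15 × 2.3 = 0.3450
  age 6: 0.09 × 1.2 = 0.1080
  age 7: 0.05 × 5.2 = 0.2600
  age 8: 0.04 × 2.7 = 0.1080
R₀ = 2.5200 + 1.6800 + 1.1550 + 0.3450 + 0.1080 + 0.2600 + 0.1080 = 6.1760

6.176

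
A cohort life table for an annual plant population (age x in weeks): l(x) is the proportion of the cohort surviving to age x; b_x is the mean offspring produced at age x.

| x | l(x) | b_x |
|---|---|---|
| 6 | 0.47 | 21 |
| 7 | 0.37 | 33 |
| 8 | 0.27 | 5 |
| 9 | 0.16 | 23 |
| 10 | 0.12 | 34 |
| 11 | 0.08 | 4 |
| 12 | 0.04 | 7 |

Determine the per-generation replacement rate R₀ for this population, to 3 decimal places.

31.790

R₀ = Σ l(x) b_x:
  age 6: 0.47 × 21 = 9.8700
  age 7: 0.37 × 33 = 12.2100
  age 8: 0.27 × 5 = 1.3500
  age 9: 0.16 × 23 = 3.6800
  age 10: 0.12 × 34 = 4.0800
  age 11: 0.08 × 4 = 0.3200
  age 12: 0.04 × 7 = 0.2800
R₀ = 9.8700 + 12.2100 + 1.3500 + 3.6800 + 4.0800 + 0.3200 + 0.2800 = 31.7900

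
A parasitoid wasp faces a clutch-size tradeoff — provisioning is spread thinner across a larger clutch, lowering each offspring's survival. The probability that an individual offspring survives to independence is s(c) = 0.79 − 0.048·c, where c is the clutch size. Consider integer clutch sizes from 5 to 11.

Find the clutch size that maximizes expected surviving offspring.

8

Expected surviving offspring = c × s(c):
  c=5: 5 × 0.550 = 2.750
  c=6: 6 × 0.502 = 3.012
  c=7: 7 × 0.454 = 3.178
  c=8: 8 × 0.406 = 3.248
  c=9: 9 × 0.358 = 3.222
  c=10: 10 × 0.310 = 3.100
  c=11: 11 × 0.262 = 2.882
Maximum at c = 8 (3.248 surviving offspring).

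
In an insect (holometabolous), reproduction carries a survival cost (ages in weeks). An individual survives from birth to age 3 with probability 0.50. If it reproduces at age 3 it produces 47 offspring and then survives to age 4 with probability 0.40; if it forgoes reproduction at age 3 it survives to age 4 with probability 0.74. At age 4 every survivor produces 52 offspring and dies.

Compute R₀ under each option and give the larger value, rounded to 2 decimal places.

breed at age 3: R₀ = 0.50 × (47 + 0.40 × 52) = 0.50 × 67.8000 = 33.9000
delay to age 4: R₀ = 0.50 × (0.74 × 52) = 0.50 × 38.4800 = 19.2400
Higher: breed at age 3 (33.9000).

33.90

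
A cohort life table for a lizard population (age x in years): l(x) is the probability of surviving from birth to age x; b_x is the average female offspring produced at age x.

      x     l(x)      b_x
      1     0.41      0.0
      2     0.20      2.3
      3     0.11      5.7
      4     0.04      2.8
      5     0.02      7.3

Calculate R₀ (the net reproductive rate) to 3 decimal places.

R₀ = Σ l(x) b_x:
  age 1: 0.41 × 0.0 = 0.0000
  age 2: 0.20 × 2.3 = 0.4600
  age 3: 0.11 × 5.7 = 0.6270
  age 4: 0.04 × 2.8 = 0.1120
  age 5: 0.02 × 7.3 = 0.1460
R₀ = 0.0000 + 0.4600 + 0.6270 + 0.1120 + 0.1460 = 1.3450

1.345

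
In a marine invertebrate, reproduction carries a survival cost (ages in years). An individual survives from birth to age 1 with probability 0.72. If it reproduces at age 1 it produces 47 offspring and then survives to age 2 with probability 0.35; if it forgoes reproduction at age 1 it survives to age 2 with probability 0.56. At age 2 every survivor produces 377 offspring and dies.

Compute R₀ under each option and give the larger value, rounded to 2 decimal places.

152.01

breed at age 1: R₀ = 0.72 × (47 + 0.35 × 377) = 0.72 × 178.9500 = 128.8440
delay to age 2: R₀ = 0.72 × (0.56 × 377) = 0.72 × 211.1200 = 152.0064
Higher: delay to age 2 (152.0064).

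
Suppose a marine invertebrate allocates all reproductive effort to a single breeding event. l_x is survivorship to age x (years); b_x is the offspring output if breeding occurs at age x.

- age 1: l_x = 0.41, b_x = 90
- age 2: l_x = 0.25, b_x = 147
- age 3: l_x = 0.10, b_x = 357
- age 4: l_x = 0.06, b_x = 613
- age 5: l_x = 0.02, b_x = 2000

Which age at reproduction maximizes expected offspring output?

Expected offspring if breeding at age x = l_x × b_x:
  age 1: 0.41 × 90 = 36.900
  age 2: 0.25 × 147 = 36.750
  age 3: 0.10 × 357 = 35.700
  age 4: 0.06 × 613 = 36.780
  age 5: 0.02 × 2000 = 40.000
Maximum at age 5 (40.000).

5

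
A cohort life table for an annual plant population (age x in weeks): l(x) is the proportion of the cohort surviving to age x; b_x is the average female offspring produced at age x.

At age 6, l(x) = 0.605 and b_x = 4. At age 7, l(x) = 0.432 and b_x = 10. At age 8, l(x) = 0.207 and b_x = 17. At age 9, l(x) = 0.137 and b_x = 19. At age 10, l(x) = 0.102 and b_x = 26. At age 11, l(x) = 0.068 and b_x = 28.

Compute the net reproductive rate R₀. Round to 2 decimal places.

R₀ = Σ l(x) b_x:
  age 6: 0.605 × 4 = 2.4200
  age 7: 0.432 × 10 = 4.3200
  age 8: 0.207 × 17 = 3.5190
  age 9: 0.137 × 19 = 2.6030
  age 10: 0.102 × 26 = 2.6520
  age 11: 0.068 × 28 = 1.9040
R₀ = 2.4200 + 4.3200 + 3.5190 + 2.6030 + 2.6520 + 1.9040 = 17.4180

17.42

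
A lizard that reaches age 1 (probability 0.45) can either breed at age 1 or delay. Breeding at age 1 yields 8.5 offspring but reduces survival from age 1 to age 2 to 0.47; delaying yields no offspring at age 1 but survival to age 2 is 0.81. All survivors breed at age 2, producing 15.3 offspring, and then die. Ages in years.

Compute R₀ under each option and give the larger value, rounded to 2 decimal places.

7.06

breed at age 1: R₀ = 0.45 × (8.5 + 0.47 × 15.3) = 0.45 × 15.6910 = 7.0610
delay to age 2: R₀ = 0.45 × (0.81 × 15.3) = 0.45 × 12.3930 = 5.5769
Higher: breed at age 1 (7.0610).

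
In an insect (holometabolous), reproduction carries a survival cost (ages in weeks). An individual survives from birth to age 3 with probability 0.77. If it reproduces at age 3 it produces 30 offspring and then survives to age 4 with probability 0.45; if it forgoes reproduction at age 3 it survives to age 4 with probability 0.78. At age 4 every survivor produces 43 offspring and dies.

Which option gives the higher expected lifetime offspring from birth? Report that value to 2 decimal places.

breed at age 3: R₀ = 0.77 × (30 + 0.45 × 43) = 0.77 × 49.3500 = 37.9995
delay to age 4: R₀ = 0.77 × (0.78 × 43) = 0.77 × 33.5400 = 25.8258
Higher: breed at age 3 (37.9995).

38.00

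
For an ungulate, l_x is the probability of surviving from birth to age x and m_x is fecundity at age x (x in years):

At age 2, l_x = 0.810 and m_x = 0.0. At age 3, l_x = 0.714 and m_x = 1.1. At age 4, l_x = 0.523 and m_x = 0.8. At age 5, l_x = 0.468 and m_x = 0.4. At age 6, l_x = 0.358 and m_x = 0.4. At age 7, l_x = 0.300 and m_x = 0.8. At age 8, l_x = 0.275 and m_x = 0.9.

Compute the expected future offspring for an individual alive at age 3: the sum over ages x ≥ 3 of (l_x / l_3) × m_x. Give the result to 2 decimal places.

2.83

l_3 = 0.714. Conditional survival from age 3 to x is l_x / l_3.
  x=3: (0.714/0.714) × 1.1 = 1.1000
  x=4: (0.523/0.714) × 0.8 = 0.5860
  x=5: (0.468/0.714) × 0.4 = 0.2622
  x=6: (0.358/0.714) × 0.4 = 0.2006
  x=7: (0.300/0.714) × 0.8 = 0.3361
  x=8: (0.275/0.714) × 0.9 = 0.3466
Sum = 1.1000 + 0.5860 + 0.2622 + 0.2006 + 0.3361 + 0.3466 = 2.8315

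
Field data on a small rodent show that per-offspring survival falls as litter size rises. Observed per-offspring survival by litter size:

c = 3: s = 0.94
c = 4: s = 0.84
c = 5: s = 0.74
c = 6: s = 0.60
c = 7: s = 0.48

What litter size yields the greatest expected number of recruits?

Expected recruits = c × s(c):
  c=3: 3 × 0.94 = 2.820
  c=4: 4 × 0.84 = 3.360
  c=5: 5 × 0.74 = 3.700
  c=6: 6 × 0.60 = 3.600
  c=7: 7 × 0.48 = 3.360
Maximum at c = 5 (3.700 recruits).

5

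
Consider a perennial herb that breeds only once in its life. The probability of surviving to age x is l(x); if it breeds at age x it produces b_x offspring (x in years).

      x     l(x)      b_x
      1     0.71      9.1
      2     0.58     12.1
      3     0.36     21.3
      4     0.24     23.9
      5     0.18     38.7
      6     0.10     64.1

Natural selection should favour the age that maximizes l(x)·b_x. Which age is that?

3

Expected offspring if breeding at age x = l(x) × b_x:
  age 1: 0.71 × 9.1 = 6.461
  age 2: 0.58 × 12.1 = 7.018
  age 3: 0.36 × 21.3 = 7.668
  age 4: 0.24 × 23.9 = 5.736
  age 5: 0.18 × 38.7 = 6.966
  age 6: 0.10 × 64.1 = 6.410
Maximum at age 3 (7.668).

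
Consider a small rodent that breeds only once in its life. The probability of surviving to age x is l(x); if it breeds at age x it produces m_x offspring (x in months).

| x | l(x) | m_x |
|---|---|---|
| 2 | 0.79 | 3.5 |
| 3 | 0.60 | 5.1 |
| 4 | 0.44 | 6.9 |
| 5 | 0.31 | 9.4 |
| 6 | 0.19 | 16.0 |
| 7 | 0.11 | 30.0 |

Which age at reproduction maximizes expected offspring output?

Expected offspring if breeding at age x = l(x) × m_x:
  age 2: 0.79 × 3.5 = 2.765
  age 3: 0.60 × 5.1 = 3.060
  age 4: 0.44 × 6.9 = 3.036
  age 5: 0.31 × 9.4 = 2.914
  age 6: 0.19 × 16.0 = 3.040
  age 7: 0.11 × 30.0 = 3.300
Maximum at age 7 (3.300).

7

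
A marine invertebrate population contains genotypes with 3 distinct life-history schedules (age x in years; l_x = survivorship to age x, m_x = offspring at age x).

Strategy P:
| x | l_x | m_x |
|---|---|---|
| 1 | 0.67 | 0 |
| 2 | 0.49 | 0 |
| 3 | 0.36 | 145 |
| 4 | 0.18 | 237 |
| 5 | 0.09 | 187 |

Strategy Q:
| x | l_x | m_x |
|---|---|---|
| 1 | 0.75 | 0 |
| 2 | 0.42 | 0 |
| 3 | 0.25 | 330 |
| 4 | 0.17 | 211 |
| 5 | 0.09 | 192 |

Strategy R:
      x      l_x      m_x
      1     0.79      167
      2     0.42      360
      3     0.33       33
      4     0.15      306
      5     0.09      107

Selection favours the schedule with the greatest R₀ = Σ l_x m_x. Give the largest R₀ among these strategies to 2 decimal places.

Strategy P: R₀ = 0.67×0 + 0.49×0 + 0.36×145 + 0.18×237 + 0.09×187 = 111.6900
Strategy Q: R₀ = 0.75×0 + 0.42×0 + 0.25×330 + 0.17×211 + 0.09×192 = 135.6500
Strategy R: R₀ = 0.79×167 + 0.42×360 + 0.33×33 + 0.15×306 + 0.09×107 = 349.5500
Highest R₀: strategy R with 349.5500.

349.55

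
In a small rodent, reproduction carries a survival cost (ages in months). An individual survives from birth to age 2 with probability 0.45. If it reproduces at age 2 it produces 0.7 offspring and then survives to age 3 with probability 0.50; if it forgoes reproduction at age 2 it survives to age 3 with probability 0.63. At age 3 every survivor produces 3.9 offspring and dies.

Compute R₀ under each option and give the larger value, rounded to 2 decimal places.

1.19

breed at age 2: R₀ = 0.45 × (0.7 + 0.50 × 3.9) = 0.45 × 2.6500 = 1.1925
delay to age 3: R₀ = 0.45 × (0.63 × 3.9) = 0.45 × 2.4570 = 1.1057
Higher: breed at age 2 (1.1925).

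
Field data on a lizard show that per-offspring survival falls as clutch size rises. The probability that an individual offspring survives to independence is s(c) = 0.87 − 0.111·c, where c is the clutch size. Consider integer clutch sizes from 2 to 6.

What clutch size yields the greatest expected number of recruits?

Expected recruits = c × s(c):
  c=2: 2 × 0.648 = 1.296
  c=3: 3 × 0.537 = 1.611
  c=4: 4 × 0.426 = 1.704
  c=5: 5 × 0.315 = 1.575
  c=6: 6 × 0.204 = 1.224
Maximum at c = 4 (1.704 recruits).

4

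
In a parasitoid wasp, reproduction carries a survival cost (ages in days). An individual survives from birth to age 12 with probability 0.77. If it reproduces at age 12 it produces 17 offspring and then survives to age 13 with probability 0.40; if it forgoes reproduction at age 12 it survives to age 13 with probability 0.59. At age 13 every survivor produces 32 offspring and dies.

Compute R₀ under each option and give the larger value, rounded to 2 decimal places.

22.95

breed at age 12: R₀ = 0.77 × (17 + 0.40 × 32) = 0.77 × 29.8000 = 22.9460
delay to age 13: R₀ = 0.77 × (0.59 × 32) = 0.77 × 18.8800 = 14.5376
Higher: breed at age 12 (22.9460).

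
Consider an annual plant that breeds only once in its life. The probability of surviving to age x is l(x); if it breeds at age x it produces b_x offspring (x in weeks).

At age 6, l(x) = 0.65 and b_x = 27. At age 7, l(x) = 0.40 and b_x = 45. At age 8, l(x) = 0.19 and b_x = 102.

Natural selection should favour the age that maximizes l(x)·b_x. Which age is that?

Expected offspring if breeding at age x = l(x) × b_x:
  age 6: 0.65 × 27 = 17.550
  age 7: 0.40 × 45 = 18.000
  age 8: 0.19 × 102 = 19.380
Maximum at age 8 (19.380).

8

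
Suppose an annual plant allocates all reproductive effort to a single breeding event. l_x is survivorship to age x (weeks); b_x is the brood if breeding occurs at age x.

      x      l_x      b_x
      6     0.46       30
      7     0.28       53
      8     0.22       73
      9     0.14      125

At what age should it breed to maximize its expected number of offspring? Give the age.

9

Expected offspring if breeding at age x = l_x × b_x:
  age 6: 0.46 × 30 = 13.800
  age 7: 0.28 × 53 = 14.840
  age 8: 0.22 × 73 = 16.060
  age 9: 0.14 × 125 = 17.500
Maximum at age 9 (17.500).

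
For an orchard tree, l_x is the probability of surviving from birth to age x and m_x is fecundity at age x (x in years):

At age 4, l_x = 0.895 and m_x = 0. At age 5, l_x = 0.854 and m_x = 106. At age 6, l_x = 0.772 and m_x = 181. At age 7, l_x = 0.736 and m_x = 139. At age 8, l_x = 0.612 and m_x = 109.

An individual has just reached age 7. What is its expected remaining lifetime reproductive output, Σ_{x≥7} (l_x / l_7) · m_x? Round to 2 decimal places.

229.64

l_7 = 0.736. Conditional survival from age 7 to x is l_x / l_7.
  x=7: (0.736/0.736) × 139 = 139.0000
  x=8: (0.612/0.736) × 109 = 90.6359
Sum = 139.0000 + 90.6359 = 229.6359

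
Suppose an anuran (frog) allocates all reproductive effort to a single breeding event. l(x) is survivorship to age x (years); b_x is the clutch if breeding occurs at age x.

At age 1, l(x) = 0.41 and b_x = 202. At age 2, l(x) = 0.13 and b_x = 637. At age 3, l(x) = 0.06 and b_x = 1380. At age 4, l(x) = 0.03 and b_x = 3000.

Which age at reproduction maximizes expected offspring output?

Expected offspring if breeding at age x = l(x) × b_x:
  age 1: 0.41 × 202 = 82.820
  age 2: 0.13 × 637 = 82.810
  age 3: 0.06 × 1380 = 82.800
  age 4: 0.03 × 3000 = 90.000
Maximum at age 4 (90.000).

4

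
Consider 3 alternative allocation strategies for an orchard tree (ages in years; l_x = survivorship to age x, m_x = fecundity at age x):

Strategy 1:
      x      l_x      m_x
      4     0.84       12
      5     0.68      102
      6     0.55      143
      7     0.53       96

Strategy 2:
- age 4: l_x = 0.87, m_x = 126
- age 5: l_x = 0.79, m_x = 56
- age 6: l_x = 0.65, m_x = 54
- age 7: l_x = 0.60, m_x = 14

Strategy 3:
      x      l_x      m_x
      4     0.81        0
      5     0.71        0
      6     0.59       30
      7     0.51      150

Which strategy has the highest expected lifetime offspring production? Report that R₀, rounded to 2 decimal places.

208.97

Strategy 1: R₀ = 0.84×12 + 0.68×102 + 0.55×143 + 0.53×96 = 208.9700
Strategy 2: R₀ = 0.87×126 + 0.79×56 + 0.65×54 + 0.60×14 = 197.3600
Strategy 3: R₀ = 0.81×0 + 0.71×0 + 0.59×30 + 0.51×150 = 94.2000
Highest R₀: strategy 1 with 208.9700.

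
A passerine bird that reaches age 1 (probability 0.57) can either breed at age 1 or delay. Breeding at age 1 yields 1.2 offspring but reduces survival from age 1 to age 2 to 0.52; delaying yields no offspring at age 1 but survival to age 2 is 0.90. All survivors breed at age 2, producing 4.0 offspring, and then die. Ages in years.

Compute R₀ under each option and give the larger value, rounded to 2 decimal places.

breed at age 1: R₀ = 0.57 × (1.2 + 0.52 × 4.0) = 0.57 × 3.2800 = 1.8696
delay to age 2: R₀ = 0.57 × (0.90 × 4.0) = 0.57 × 3.6000 = 2.0520
Higher: delay to age 2 (2.0520).

2.05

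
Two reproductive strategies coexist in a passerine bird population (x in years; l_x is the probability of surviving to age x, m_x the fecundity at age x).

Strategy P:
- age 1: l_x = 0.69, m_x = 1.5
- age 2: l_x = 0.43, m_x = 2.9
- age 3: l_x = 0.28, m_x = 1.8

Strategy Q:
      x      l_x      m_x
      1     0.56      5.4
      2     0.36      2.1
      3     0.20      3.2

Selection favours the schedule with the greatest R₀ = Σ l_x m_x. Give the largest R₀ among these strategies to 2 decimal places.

Strategy P: R₀ = 0.69×1.5 + 0.43×2.9 + 0.28×1.8 = 2.7860
Strategy Q: R₀ = 0.56×5.4 + 0.36×2.1 + 0.20×3.2 = 4.4200
Highest R₀: strategy Q with 4.4200.

4.42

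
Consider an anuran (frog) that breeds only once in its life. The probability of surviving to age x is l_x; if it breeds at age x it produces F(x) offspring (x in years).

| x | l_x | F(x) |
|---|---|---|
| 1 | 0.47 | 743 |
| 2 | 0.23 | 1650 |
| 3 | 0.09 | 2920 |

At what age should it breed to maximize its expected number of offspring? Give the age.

Expected offspring if breeding at age x = l_x × F(x):
  age 1: 0.47 × 743 = 349.210
  age 2: 0.23 × 1650 = 379.500
  age 3: 0.09 × 2920 = 262.800
Maximum at age 2 (379.500).

2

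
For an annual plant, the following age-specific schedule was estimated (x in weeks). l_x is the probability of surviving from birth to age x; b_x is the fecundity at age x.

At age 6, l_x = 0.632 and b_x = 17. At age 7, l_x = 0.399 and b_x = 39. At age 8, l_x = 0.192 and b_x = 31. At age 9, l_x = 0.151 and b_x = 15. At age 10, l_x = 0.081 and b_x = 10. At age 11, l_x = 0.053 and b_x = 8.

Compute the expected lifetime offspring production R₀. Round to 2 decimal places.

35.76

R₀ = Σ l_x b_x:
  age 6: 0.632 × 17 = 10.7440
  age 7: 0.399 × 39 = 15.5610
  age 8: 0.192 × 31 = 5.9520
  age 9: 0.151 × 15 = 2.2650
  age 10: 0.081 × 10 = 0.8100
  age 11: 0.053 × 8 = 0.4240
R₀ = 10.7440 + 15.5610 + 5.9520 + 2.2650 + 0.8100 + 0.4240 = 35.7560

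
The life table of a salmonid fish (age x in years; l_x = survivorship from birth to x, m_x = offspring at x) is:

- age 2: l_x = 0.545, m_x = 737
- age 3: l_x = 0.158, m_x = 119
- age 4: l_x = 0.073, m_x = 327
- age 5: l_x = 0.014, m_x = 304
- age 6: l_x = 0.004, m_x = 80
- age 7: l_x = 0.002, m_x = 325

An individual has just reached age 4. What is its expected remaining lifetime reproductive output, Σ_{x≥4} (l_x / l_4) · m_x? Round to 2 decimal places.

l_4 = 0.073. Conditional survival from age 4 to x is l_x / l_4.
  x=4: (0.073/0.073) × 327 = 327.0000
  x=5: (0.014/0.073) × 304 = 58.3014
  x=6: (0.004/0.073) × 80 = 4.3836
  x=7: (0.002/0.073) × 325 = 8.9041
Sum = 327.0000 + 58.3014 + 4.3836 + 8.9041 = 398.5890

398.59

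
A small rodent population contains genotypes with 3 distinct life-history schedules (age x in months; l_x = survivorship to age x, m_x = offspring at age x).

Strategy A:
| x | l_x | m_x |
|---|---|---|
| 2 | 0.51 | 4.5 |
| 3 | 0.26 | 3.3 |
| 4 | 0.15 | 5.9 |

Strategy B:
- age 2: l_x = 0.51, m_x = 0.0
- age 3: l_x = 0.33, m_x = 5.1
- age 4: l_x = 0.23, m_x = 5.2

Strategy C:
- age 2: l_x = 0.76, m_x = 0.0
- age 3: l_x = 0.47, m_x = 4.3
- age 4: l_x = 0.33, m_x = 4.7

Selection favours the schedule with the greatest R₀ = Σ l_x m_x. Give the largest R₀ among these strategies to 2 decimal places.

Strategy A: R₀ = 0.51×4.5 + 0.26×3.3 + 0.15×5.9 = 4.0380
Strategy B: R₀ = 0.51×0.0 + 0.33×5.1 + 0.23×5.2 = 2.8790
Strategy C: R₀ = 0.76×0.0 + 0.47×4.3 + 0.33×4.7 = 3.5720
Highest R₀: strategy A with 4.0380.

4.04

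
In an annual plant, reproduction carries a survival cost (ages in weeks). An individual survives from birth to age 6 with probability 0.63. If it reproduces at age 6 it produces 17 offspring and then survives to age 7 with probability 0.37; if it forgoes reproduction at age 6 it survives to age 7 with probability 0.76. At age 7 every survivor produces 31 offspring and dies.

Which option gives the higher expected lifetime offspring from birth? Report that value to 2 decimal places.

breed at age 6: R₀ = 0.63 × (17 + 0.37 × 31) = 0.63 × 28.4700 = 17.9361
delay to age 7: R₀ = 0.63 × (0.76 × 31) = 0.63 × 23.5600 = 14.8428
Higher: breed at age 6 (17.9361).

17.94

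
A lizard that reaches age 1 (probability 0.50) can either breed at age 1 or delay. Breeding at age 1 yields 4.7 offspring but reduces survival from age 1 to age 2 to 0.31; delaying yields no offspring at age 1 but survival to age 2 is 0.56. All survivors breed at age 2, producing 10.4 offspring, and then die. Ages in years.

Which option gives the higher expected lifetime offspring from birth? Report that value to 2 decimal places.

3.96

breed at age 1: R₀ = 0.50 × (4.7 + 0.31 × 10.4) = 0.50 × 7.9240 = 3.9620
delay to age 2: R₀ = 0.50 × (0.56 × 10.4) = 0.50 × 5.8240 = 2.9120
Higher: breed at age 1 (3.9620).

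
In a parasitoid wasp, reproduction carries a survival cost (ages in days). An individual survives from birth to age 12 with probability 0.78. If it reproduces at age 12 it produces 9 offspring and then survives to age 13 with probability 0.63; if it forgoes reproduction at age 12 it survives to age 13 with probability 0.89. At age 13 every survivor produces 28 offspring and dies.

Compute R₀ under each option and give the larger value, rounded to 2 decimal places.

20.78

breed at age 12: R₀ = 0.78 × (9 + 0.63 × 28) = 0.78 × 26.6400 = 20.7792
delay to age 13: R₀ = 0.78 × (0.89 × 28) = 0.78 × 24.9200 = 19.4376
Higher: breed at age 12 (20.7792).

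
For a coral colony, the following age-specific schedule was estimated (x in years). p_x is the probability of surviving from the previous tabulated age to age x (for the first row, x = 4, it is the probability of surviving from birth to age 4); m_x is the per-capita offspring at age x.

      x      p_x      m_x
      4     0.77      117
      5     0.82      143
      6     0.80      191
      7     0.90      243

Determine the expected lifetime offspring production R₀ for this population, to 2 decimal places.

Survivorship from birth: l_x = p_4·p_5·…·p_x.
  l_4 = 0.77000
  l_5 = 0.63140
  l_6 = 0.50512
  l_7 = 0.45461
R₀ = Σ l_x m_x:
  age 4: 0.77000 × 117 = 90.0900
  age 5: 0.63140 × 143 = 90.2902
  age 6: 0.50512 × 191 = 96.4779
  age 7: 0.45461 × 243 = 110.4702
R₀ = 90.0900 + 90.2902 + 96.4779 + 110.4702 = 387.3284

387.33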